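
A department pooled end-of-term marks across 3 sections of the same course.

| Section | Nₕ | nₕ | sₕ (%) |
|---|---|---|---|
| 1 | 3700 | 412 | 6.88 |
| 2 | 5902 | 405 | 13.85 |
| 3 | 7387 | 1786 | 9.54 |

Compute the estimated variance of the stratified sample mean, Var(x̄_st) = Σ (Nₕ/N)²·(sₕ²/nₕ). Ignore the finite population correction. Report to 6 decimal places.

0.072246

N = 16989; Wₕ = Nₕ/N.
section 1: (3700/16989)²·6.88²/412 = 0.005449385
section 2: (5902/16989)²·13.85²/405 = 0.057161985
section 3: (7387/16989)²·9.54²/1786 = 0.009634204
Sum = 0.072245574 → 0.072246.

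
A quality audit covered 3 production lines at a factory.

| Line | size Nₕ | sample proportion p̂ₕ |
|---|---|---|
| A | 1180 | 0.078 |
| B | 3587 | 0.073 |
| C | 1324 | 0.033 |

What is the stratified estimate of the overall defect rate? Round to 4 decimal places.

0.0653

Wₕ = Nₕ/N with N = 6091: 0.1937, 0.5889, 0.2174.
p̂_st = 0.1937·0.078 + 0.5889·0.073 + 0.2174·0.033 ≈ 0.065274... → 0.0653.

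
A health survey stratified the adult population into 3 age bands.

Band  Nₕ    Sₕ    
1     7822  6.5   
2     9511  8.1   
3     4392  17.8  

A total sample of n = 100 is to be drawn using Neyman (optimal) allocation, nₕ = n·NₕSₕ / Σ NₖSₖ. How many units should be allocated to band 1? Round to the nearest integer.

Σ NₕSₕ = 7822·6.5 + 9511·8.1 + 4392·17.8 = 206059.7.
Share for 1: 50843/206059.7 = 0.24674.
n_1 = 100 × 0.24674 = 24.674... → 25.

25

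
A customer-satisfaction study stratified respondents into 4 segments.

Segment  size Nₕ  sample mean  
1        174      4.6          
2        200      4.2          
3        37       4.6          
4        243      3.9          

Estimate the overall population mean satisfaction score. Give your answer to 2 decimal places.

4.22

N = 654; weights Wₕ = Nₕ/N = (0.2661, 0.3058, 0.0566, 0.3716).
x̄_st = Σ Wₕ·x̄ₕ = 0.2661·4.6 + 0.3058·4.2 + 0.0566·4.6 + 0.3716·3.9 ≈ 4.2176...
→ 4.22.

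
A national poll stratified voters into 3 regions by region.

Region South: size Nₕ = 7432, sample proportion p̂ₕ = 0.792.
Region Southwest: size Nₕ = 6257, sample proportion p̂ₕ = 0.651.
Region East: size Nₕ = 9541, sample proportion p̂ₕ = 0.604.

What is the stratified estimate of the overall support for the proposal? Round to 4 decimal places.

0.6768

N = 7432 + 6257 + 9541 = 23230.
Overall proportion = Σ (Nₕ/N)·p̂ₕ.
Σ Nₕp̂ₕ = 5886.144 + 4073.307 + 5762.764 = 15722.215.
15722.215 / 23230 = 0.676807... → 0.6768.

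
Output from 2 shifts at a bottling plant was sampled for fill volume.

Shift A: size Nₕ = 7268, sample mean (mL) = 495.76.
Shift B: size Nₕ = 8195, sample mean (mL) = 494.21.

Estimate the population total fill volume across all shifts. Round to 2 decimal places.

7653234.63

Estimate total by summing Nₕ·x̄ₕ over strata.
7268·495.76 + 8195·494.21 = 3603183.68 + 4050050.95 = 7653234.63.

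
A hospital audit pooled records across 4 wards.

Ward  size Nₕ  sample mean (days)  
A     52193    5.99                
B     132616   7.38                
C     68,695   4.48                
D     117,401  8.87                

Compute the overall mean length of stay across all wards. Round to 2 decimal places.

N = 370905; weights Wₕ = Nₕ/N = (0.1407, 0.3575, 0.1852, 0.3165).
x̄_st = Σ Wₕ·x̄ₕ = 0.1407·5.99 + 0.3575·7.38 + 0.1852·4.48 + 0.3165·8.87 ≈ 7.1189...
→ 7.12.

7.12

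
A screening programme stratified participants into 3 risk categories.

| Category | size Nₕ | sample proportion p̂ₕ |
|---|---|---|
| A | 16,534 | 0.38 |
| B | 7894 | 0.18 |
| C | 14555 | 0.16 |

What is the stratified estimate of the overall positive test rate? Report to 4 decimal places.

Wₕ = Nₕ/N with N = 38983: 0.4241, 0.2025, 0.3734.
p̂_st = 0.4241·0.38 + 0.2025·0.18 + 0.3734·0.16 ≈ 0.257359... → 0.2574.

0.2574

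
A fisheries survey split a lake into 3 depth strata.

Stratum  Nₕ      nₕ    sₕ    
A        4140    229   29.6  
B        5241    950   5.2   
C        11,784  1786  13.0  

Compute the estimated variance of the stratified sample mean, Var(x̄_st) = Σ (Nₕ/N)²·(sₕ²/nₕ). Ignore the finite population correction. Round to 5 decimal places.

N = 21165; Wₕ = Nₕ/N.
stratum A: (4140/21165)²·29.6²/229 = 0.14639022
stratum B: (5241/21165)²·5.2²/950 = 0.00174532
stratum C: (11784/21165)²·13.0²/1786 = 0.02933284
Sum = 0.17746839 → 0.17747.

0.17747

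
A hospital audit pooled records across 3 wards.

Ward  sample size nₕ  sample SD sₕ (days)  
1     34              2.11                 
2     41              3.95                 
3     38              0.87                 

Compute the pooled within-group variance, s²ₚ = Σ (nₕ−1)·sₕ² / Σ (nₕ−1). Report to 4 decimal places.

1: (34−1)·2.11² = 33·4.4521 = 146.9193
2: (41−1)·3.95² = 40·15.6025 = 624.1
3: (38−1)·0.87² = 37·0.7569 = 28.0053
Numerator = 799.0246; denominator = Σ(nₕ−1) = 110.
s²ₚ = 799.0246/110 = 7.26386 → 7.2639.

7.2639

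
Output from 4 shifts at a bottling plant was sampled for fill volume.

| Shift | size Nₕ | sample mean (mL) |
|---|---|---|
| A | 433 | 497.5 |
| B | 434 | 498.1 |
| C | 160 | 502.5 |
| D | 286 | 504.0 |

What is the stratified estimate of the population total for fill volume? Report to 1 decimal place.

Estimate total by summing Nₕ·x̄ₕ over strata.
433·497.5 + 434·498.1 + 160·502.5 + 286·504.0 = 215417.5 + 216175.4 + 80400 + 144144 = 656136.9.

656136.9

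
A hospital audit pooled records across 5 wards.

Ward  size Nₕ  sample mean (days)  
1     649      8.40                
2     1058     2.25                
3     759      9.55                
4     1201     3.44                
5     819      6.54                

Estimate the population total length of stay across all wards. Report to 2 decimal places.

1: 649·8.40 = 5451.6
2: 1058·2.25 = 2380.5
3: 759·9.55 = 7248.45
4: 1201·3.44 = 4131.44
5: 819·6.54 = 5356.26
τ̂ = Σ Nₕx̄ₕ = 24568.25.

24568.25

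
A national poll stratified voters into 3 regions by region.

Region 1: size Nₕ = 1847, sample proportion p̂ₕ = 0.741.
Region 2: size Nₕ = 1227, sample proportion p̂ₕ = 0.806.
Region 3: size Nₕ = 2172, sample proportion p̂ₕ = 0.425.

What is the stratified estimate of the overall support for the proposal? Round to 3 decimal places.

N = 1847 + 1227 + 2172 = 5246.
Overall proportion = Σ (Nₕ/N)·p̂ₕ.
Σ Nₕp̂ₕ = 1368.627 + 988.962 + 923.1 = 3280.689.
3280.689 / 5246 = 0.62537... → 0.625.

0.625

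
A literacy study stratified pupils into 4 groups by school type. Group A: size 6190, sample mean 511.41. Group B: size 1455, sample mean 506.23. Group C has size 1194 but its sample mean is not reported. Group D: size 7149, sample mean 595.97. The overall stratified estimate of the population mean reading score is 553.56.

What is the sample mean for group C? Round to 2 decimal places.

575.83

Σ Nₕx̄ₕ = N·μ, so 1194·x̄_C = 15988·553.56 − (6190·511.41 + 1455·506.23 + 7149·595.97).
= 8850317.28 − 8162782.08 = 687535.2.
x̄_C = 687535.2 / 1194 = 575.8251... → 575.83.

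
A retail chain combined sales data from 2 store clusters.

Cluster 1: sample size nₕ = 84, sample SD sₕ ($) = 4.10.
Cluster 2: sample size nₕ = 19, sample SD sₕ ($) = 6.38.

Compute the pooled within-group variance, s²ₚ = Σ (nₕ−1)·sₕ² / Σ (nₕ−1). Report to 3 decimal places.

Degrees of freedom: 83 + 18 = 101.
Σ(nₕ−1)sₕ² = 83·16.81 + 18·40.7044 = 2127.9092.
s²ₚ = 2127.9092 / 101 = 21.06841... → 21.068.

21.068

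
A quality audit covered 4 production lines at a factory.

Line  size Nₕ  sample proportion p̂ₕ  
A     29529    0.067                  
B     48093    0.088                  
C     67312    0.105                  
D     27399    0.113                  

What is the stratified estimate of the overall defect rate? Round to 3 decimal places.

0.095

N = 29529 + 48093 + 67312 + 27399 = 172333.
Overall proportion = Σ (Nₕ/N)·p̂ₕ.
Σ Nₕp̂ₕ = 1978.443 + 4232.184 + 7067.76 + 3096.087 = 16374.474.
16374.474 / 172333 = 0.09502... → 0.095.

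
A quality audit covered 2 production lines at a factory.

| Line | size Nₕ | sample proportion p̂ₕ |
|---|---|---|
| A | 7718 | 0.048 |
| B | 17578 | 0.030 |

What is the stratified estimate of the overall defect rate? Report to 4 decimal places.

N = 7718 + 17578 = 25296.
Overall proportion = Σ (Nₕ/N)·p̂ₕ.
Σ Nₕp̂ₕ = 370.464 + 527.34 = 897.804.
897.804 / 25296 = 0.035492... → 0.0355.

0.0355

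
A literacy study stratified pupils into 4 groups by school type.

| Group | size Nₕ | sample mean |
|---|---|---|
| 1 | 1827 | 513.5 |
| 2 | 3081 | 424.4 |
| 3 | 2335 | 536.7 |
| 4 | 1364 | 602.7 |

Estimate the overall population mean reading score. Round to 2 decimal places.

N = 1827 + 3081 + 2335 + 1364 = 8607.
Weight each subgroup mean by Nₕ/N and sum.
Σ Nₕx̄ₕ = 1827·513.5 + 3081·424.4 + 2335·536.7 + 1364·602.7 = 938164.5 + 1307576.4 + 1253194.5 + 822082.8 = 4321018.2.
Divide by N: 4321018.2 / 8607 = 502.0353... → 502.04.

502.04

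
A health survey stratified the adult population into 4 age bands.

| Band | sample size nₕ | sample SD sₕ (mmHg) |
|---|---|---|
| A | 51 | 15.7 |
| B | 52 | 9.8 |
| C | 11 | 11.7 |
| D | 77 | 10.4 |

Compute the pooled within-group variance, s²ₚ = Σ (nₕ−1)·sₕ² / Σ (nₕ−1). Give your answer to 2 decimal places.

143.38

A: (51−1)·15.7² = 50·246.49 = 12324.5
B: (52−1)·9.8² = 51·96.04 = 4898.04
C: (11−1)·11.7² = 10·136.89 = 1368.9
D: (77−1)·10.4² = 76·108.16 = 8220.16
Numerator = 26811.6; denominator = Σ(nₕ−1) = 187.
s²ₚ = 26811.6/187 = 143.3775... → 143.38.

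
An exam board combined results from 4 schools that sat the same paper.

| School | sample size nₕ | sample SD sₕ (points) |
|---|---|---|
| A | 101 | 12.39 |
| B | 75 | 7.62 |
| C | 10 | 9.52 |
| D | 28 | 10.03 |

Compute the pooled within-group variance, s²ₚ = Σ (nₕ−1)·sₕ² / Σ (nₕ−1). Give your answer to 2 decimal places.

A: (101−1)·12.39² = 100·153.5121 = 15351.21
B: (75−1)·7.62² = 74·58.0644 = 4296.7656
C: (10−1)·9.52² = 9·90.6304 = 815.6736
D: (28−1)·10.03² = 27·100.6009 = 2716.2243
Numerator = 23179.8735; denominator = Σ(nₕ−1) = 210.
s²ₚ = 23179.8735/210 = 110.3804... → 110.38.

110.38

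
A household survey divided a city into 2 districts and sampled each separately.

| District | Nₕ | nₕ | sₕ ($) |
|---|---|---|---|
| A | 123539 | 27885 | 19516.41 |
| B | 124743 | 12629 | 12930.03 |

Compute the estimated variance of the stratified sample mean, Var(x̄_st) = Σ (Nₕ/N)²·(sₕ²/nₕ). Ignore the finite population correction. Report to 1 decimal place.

N = 248282; Wₕ = Nₕ/N.
district A: (123539/248282)²·19516.41²/27885 = 3381.7921
district B: (124743/248282)²·12930.03²/12629 = 3341.7349
Sum = 6723.5271 → 6723.5.

6723.5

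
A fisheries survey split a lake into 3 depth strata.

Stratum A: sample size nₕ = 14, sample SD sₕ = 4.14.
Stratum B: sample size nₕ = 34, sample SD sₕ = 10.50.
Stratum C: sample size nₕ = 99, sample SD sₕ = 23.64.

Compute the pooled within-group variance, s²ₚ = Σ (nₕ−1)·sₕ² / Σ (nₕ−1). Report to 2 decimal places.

A: (14−1)·4.14² = 13·17.1396 = 222.8148
B: (34−1)·10.50² = 33·110.25 = 3638.25
C: (99−1)·23.64² = 98·558.8496 = 54767.2608
Numerator = 58628.3256; denominator = Σ(nₕ−1) = 144.
s²ₚ = 58628.3256/144 = 407.1412... → 407.14.

407.14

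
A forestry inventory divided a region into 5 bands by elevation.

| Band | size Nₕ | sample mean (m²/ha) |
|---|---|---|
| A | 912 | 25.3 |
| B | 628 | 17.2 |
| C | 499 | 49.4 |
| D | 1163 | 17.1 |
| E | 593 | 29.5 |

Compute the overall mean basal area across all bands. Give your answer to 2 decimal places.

25.27

x̄_st = (Σ Nₕx̄ₕ) / (Σ Nₕ) = (912·25.3 + 628·17.2 + 499·49.4 + 1163·17.1 + 593·29.5) / 3795
= 95906.6 / 3795 = 25.2718... → 25.27.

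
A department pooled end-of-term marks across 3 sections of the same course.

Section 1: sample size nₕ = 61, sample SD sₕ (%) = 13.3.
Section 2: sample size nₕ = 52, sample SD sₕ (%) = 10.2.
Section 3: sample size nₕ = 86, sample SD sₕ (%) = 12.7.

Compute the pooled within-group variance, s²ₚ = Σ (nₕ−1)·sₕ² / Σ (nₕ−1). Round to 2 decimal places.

151.17

1: (61−1)·13.3² = 60·176.89 = 10613.4
2: (52−1)·10.2² = 51·104.04 = 5306.04
3: (86−1)·12.7² = 85·161.29 = 13709.65
Numerator = 29629.09; denominator = Σ(nₕ−1) = 196.
s²ₚ = 29629.09/196 = 151.1688... → 151.17.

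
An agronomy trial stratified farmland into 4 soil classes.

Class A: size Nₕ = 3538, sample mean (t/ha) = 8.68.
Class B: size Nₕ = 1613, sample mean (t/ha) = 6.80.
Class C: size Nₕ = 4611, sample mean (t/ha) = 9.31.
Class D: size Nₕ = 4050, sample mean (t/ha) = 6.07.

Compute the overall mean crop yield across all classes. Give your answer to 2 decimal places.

7.91

N = 3538 + 1613 + 4611 + 4050 = 13812.
Weight each subgroup mean by Nₕ/N and sum.
Σ Nₕx̄ₕ = 3538·8.68 + 1613·6.80 + 4611·9.31 + 4050·6.07 = 30709.84 + 10968.4 + 42928.41 + 24583.5 = 109190.15.
Divide by N: 109190.15 / 13812 = 7.9055... → 7.91.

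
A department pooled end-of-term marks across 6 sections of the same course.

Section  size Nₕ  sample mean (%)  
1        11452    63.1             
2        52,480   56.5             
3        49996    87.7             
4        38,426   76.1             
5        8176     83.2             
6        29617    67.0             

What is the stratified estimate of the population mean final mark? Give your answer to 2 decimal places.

N = 11452 + 52480 + 49996 + 38426 + 8176 + 29617 = 190147.
Weight each subgroup mean by Nₕ/N and sum.
Σ Nₕx̄ₕ = 11452·63.1 + 52480·56.5 + 49996·87.7 + 38426·76.1 + 8176·83.2 + 29617·67.0 = 722621.2 + 2965120 + 4384649.2 + 2924218.6 + 680243.2 + 1984339 = 13661191.2.
Divide by N: 13661191.2 / 190147 = 71.8454... → 71.85.

71.85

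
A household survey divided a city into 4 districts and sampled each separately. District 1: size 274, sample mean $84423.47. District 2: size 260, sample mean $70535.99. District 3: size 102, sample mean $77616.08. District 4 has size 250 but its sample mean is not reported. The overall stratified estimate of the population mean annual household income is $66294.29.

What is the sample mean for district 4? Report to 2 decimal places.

37394.05

N = 274 + 260 + 102 + 250 = 886.
Overall total = μ·N = 66294.29·886 = 58736740.94.
Subtract the known strata: 274·84423.47 + 260·70535.99 + 102·77616.08 = 49388228.34.
Remaining total for district 4: 58736740.94 − 49388228.34 = 9348512.6.
Divide by its size: 9348512.6 / 250 = 37394.0504 → 37394.05.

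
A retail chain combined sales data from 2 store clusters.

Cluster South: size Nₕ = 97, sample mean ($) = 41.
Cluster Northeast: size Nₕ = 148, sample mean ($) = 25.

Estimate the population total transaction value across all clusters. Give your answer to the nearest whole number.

Population total = Σ Nₕ·x̄ₕ (each stratum's size times its mean).
97·41 + 148·25 = 3977 + 3700 = 7677.

7677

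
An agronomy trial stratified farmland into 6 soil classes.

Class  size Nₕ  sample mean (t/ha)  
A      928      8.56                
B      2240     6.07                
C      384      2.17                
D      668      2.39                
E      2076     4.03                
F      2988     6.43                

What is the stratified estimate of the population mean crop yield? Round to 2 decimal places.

x̄_st = (Σ Nₕx̄ₕ) / (Σ Nₕ) = (928·8.56 + 2240·6.07 + 384·2.17 + 668·2.39 + 2076·4.03 + 2988·6.43) / 9284
= 51549.4 / 9284 = 5.5525... → 5.55.

5.55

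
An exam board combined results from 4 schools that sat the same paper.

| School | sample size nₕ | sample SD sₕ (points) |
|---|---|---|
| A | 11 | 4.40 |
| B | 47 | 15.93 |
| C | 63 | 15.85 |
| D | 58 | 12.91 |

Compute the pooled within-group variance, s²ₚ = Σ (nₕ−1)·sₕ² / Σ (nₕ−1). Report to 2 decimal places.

211.10

A: (11−1)·4.40² = 10·19.36 = 193.6
B: (47−1)·15.93² = 46·253.7649 = 11673.1854
C: (63−1)·15.85² = 62·251.2225 = 15575.795
D: (58−1)·12.91² = 57·166.6681 = 9500.0817
Numerator = 36942.6621; denominator = Σ(nₕ−1) = 175.
s²ₚ = 36942.6621/175 = 211.1009... → 211.10.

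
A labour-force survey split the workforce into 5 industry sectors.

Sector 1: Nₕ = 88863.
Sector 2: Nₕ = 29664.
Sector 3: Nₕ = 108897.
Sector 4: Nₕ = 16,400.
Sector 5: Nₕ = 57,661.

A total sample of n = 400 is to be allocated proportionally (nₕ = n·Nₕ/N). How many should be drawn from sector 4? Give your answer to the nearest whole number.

22

N = 88863 + 29664 + 108897 + 16400 + 57661 = 301485.
n_4 = 400·16400/301485 = 21.759... → 22.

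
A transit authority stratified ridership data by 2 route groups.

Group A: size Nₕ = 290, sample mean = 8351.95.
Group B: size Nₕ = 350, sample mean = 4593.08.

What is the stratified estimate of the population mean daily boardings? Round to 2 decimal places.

6296.32

N = 640; weights Wₕ = Nₕ/N = (0.4531, 0.5469).
x̄_st = Σ Wₕ·x̄ₕ = 0.4531·8351.95 + 0.5469·4593.08 ≈ 6296.3180...
→ 6296.32.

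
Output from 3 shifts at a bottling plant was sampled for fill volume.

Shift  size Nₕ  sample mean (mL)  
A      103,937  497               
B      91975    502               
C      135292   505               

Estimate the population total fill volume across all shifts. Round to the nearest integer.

Population total = Σ Nₕ·x̄ₕ (each stratum's size times its mean).
103937·497 + 91975·502 + 135292·505 = 51656689 + 46171450 + 68322460 = 166150599.

166150599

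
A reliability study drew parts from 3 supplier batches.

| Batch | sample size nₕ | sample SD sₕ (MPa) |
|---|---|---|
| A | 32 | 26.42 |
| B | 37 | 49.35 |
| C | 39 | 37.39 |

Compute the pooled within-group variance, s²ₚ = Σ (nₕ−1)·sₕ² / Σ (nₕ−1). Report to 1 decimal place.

1547.0

A: (32−1)·26.42² = 31·698.0164 = 21638.5084
B: (37−1)·49.35² = 36·2435.4225 = 87675.21
C: (39−1)·37.39² = 38·1398.0121 = 53124.4598
Numerator = 162438.1782; denominator = Σ(nₕ−1) = 105.
s²ₚ = 162438.1782/105 = 1547.030... → 1547.0.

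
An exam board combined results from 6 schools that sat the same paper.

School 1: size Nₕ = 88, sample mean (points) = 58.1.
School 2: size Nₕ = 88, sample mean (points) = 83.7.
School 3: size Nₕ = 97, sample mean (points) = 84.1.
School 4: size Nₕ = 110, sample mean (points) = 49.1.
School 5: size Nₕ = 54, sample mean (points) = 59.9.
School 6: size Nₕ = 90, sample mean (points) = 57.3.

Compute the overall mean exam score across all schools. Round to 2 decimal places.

65.33

N = 88 + 88 + 97 + 110 + 54 + 90 = 527.
Weight each subgroup mean by Nₕ/N and sum.
Σ Nₕx̄ₕ = 88·58.1 + 88·83.7 + 97·84.1 + 110·49.1 + 54·59.9 + 90·57.3 = 5112.8 + 7365.6 + 8157.7 + 5401 + 3234.6 + 5157 = 34428.7.
Divide by N: 34428.7 / 527 = 65.3296... → 65.33.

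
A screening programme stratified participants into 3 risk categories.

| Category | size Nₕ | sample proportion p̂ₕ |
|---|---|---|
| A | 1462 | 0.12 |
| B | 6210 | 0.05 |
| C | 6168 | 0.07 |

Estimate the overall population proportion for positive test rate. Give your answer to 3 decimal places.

0.066

Wₕ = Nₕ/N with N = 13840: 0.1056, 0.4487, 0.4457.
p̂_st = 0.1056·0.12 + 0.4487·0.05 + 0.4457·0.07 ≈ 0.06631... → 0.066.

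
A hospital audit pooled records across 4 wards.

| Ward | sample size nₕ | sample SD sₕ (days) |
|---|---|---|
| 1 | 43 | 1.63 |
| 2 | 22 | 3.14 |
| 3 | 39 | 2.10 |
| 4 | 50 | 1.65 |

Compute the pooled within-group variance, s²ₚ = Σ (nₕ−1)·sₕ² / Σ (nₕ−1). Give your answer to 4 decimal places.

Degrees of freedom: 42 + 21 + 38 + 49 = 150.
Σ(nₕ−1)sₕ² = 42·2.6569 + 21·9.8596 + 38·4.41 + 49·2.7225 = 619.6239.
s²ₚ = 619.6239 / 150 = 4.130826 → 4.1308.

4.1308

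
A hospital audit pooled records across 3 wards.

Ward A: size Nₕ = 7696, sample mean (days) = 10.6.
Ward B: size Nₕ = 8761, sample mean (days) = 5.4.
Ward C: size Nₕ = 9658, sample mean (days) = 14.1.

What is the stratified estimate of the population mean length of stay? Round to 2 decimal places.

10.15

N = 7696 + 8761 + 9658 = 26115.
Weight each subgroup mean by Nₕ/N and sum.
Σ Nₕx̄ₕ = 7696·10.6 + 8761·5.4 + 9658·14.1 = 81577.6 + 47309.4 + 136177.8 = 265064.8.
Divide by N: 265064.8 / 26115 = 10.1499... → 10.15.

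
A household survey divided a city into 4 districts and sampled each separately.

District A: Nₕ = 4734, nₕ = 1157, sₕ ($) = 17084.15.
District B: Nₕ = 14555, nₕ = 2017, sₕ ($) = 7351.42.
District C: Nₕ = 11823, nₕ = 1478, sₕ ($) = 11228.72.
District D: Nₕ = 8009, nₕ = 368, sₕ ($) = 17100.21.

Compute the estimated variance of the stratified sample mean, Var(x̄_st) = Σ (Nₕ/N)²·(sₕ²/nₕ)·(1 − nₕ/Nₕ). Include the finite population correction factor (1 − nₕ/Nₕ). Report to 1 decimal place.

N = 39121; Wₕ = Nₕ/N.
district A: (4734/39121)²·17084.15²/1157·(1 − 1157/4734) = 2791.1340
district B: (14555/39121)²·7351.42²/2017·(1 − 2017/14555) = 3194.8991
district C: (11823/39121)²·11228.72²/1478·(1 − 1478/11823) = 6817.4877
district D: (8009/39121)²·17100.21²/368·(1 − 368/8009) = 31773.3983
Sum = 44576.9191 → 44576.9.

44576.9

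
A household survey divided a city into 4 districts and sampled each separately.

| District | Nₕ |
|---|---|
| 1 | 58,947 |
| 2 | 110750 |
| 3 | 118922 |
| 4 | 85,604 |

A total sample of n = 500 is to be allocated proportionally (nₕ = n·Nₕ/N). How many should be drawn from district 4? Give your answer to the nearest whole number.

114

N = 58947 + 110750 + 118922 + 85604 = 374223.
n_4 = 500·85604/374223 = 114.376... → 114.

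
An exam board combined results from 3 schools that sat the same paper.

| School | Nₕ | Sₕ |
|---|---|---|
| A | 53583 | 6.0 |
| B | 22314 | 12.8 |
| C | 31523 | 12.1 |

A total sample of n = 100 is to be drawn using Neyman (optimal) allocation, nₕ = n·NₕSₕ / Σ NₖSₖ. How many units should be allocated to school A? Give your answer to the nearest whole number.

A: NₕSₕ = 53583·6.0 = 321498
B: NₕSₕ = 22314·12.8 = 285619.2
C: NₕSₕ = 31523·12.1 = 381428.3
Σ NₕSₕ = 988545.5.
n_A = 100·321498/988545.5 = 32.522... → 33.

33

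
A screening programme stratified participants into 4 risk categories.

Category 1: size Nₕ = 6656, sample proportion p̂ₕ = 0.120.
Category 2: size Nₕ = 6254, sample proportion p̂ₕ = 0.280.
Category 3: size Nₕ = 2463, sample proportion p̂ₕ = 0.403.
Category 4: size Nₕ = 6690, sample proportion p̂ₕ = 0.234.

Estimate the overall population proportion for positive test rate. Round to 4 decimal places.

N = 6656 + 6254 + 2463 + 6690 = 22063.
Overall proportion = Σ (Nₕ/N)·p̂ₕ.
Σ Nₕp̂ₕ = 798.72 + 1751.12 + 992.589 + 1565.46 = 5107.889.
5107.889 / 22063 = 0.231514... → 0.2315.

0.2315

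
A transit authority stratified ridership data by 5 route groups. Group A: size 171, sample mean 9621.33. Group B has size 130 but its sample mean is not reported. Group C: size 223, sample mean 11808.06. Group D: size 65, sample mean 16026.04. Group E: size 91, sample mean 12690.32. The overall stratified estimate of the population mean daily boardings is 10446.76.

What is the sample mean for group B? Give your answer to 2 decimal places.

4837.23

N = 171 + 130 + 223 + 65 + 91 = 680.
Overall total = μ·N = 10446.76·680 = 7103796.8.
Subtract the known strata: 171·9621.33 + 223·11808.06 + 65·16026.04 + 91·12690.32 = 6474956.53.
Remaining total for group B: 7103796.8 − 6474956.53 = 628840.27.
Divide by its size: 628840.27 / 130 = 4837.2328... → 4837.23.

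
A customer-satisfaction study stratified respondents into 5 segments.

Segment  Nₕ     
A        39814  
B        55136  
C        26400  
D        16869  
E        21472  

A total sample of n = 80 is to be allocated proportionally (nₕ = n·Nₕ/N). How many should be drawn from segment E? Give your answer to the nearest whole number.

N = 39814 + 55136 + 26400 + 16869 + 21472 = 159691.
n_E = 80·21472/159691 = 10.757... → 11.

11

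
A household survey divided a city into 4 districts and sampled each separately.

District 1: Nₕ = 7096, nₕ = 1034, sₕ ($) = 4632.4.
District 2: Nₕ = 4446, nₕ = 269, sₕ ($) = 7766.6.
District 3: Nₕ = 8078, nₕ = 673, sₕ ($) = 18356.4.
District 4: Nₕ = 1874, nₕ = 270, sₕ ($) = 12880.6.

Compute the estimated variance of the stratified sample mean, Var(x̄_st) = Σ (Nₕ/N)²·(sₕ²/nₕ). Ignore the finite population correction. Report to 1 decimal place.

N = 21494. Term for each stratum: Wₕ²sₕ²/nₕ.
Var(x̄_st) = 2261.9567 + 9594.3161 + 70718.5211 + 4671.0348 = 87245.8288 → 87245.8.

87245.8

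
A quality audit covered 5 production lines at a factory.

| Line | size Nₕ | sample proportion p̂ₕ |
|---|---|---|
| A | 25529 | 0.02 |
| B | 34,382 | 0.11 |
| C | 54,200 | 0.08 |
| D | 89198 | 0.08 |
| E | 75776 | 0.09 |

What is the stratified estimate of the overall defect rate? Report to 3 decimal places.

N = 25529 + 34382 + 54200 + 89198 + 75776 = 279085.
Overall proportion = Σ (Nₕ/N)·p̂ₕ.
Σ Nₕp̂ₕ = 510.58 + 3782.02 + 4336 + 7135.84 + 6819.84 = 22584.28.
22584.28 / 279085 = 0.08092... → 0.081.

0.081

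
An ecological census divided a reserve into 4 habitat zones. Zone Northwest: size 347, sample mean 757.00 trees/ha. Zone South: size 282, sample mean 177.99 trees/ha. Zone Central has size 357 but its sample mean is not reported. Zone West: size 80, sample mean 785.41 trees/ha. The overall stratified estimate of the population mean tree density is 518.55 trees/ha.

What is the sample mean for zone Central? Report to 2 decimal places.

N = 347 + 282 + 357 + 80 = 1066.
Overall total = μ·N = 518.55·1066 = 552774.3.
Subtract the known strata: 347·757.00 + 282·177.99 + 80·785.41 = 375704.98.
Remaining total for zone Central: 552774.3 − 375704.98 = 177069.32.
Divide by its size: 177069.32 / 357 = 495.9925... → 495.99.

495.99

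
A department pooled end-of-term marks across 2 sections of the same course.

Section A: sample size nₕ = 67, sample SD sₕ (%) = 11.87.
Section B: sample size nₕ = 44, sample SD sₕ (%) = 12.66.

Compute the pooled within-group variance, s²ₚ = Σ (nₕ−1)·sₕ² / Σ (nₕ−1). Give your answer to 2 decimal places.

Degrees of freedom: 66 + 43 = 109.
Σ(nₕ−1)sₕ² = 66·140.8969 + 43·160.2756 = 16191.0462.
s²ₚ = 16191.0462 / 109 = 148.5417... → 148.54.

148.54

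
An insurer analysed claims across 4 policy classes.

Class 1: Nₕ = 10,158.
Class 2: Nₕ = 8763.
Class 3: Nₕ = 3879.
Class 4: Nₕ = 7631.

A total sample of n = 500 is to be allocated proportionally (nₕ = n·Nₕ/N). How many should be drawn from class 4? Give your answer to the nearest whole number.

Share of class 4 = 7631/30431 = 0.25076.
Allocate 500 × 0.25076 = 125.382... → 125.

125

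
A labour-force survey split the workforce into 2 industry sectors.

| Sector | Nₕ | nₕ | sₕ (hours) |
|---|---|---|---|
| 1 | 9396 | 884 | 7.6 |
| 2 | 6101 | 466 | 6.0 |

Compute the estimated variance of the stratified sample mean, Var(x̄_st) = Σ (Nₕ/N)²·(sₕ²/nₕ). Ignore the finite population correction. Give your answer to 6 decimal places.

0.035993

N = 15497; Wₕ = Nₕ/N.
sector 1: (9396/15497)²·7.6²/884 = 0.024019594
sector 2: (6101/15497)²·6.0²/466 = 0.011973562
Sum = 0.035993156 → 0.035993.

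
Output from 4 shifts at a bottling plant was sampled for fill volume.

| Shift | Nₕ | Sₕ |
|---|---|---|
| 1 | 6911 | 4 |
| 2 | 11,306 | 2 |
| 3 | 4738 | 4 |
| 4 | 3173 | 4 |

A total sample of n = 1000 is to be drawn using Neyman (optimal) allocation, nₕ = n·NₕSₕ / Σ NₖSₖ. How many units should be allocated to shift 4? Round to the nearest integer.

155

1: NₕSₕ = 6911·4 = 27644
2: NₕSₕ = 11306·2 = 22612
3: NₕSₕ = 4738·4 = 18952
4: NₕSₕ = 3173·4 = 12692
Σ NₕSₕ = 81900.
n_4 = 1000·12692/81900 = 154.969... → 155.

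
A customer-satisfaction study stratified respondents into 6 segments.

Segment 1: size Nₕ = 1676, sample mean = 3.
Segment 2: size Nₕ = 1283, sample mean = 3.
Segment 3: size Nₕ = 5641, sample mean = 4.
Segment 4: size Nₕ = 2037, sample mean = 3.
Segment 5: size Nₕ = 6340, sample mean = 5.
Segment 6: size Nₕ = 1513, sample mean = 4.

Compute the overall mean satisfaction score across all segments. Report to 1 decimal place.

4.1

N = 1676 + 1283 + 5641 + 2037 + 6340 + 1513 = 18490.
Weight each subgroup mean by Nₕ/N and sum.
Σ Nₕx̄ₕ = 1676·3 + 1283·3 + 5641·4 + 2037·3 + 6340·5 + 1513·4 = 5028 + 3849 + 22564 + 6111 + 31700 + 6052 = 75304.
Divide by N: 75304 / 18490 = 4.073... → 4.1.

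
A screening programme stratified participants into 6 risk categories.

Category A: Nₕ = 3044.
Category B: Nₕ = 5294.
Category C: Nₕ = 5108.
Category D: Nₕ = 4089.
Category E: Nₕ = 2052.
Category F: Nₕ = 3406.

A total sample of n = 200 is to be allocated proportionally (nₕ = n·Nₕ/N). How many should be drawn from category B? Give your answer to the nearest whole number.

Share of category B = 5294/22993 = 0.23024.
Allocate 200 × 0.23024 = 46.049... → 46.

46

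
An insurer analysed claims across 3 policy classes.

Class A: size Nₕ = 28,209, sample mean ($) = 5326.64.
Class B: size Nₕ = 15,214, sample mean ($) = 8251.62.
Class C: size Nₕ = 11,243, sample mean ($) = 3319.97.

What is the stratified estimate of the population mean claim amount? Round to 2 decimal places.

N = 28209 + 15214 + 11243 = 54666.
Overall mean = Σ (Nₕ/N)·x̄ₕ — weight by population share, not a simple average.
Σ Nₕx̄ₕ = 28209·5326.64 + 15214·8251.62 + 11243·3319.97 = 150259187.76 + 125540146.68 + 37326422.71 = 313125757.15.
Divide by N: 313125757.15 / 54666 = 5727.9800... → 5727.98.

5727.98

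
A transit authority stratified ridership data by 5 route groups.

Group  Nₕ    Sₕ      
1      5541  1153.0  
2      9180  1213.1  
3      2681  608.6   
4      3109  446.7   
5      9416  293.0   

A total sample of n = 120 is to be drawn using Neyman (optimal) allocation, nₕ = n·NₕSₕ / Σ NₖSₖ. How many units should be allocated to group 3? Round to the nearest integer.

1: NₕSₕ = 5541·1153.0 = 6388773
2: NₕSₕ = 9180·1213.1 = 11136258
3: NₕSₕ = 2681·608.6 = 1631656.6
4: NₕSₕ = 3109·446.7 = 1388790.3
5: NₕSₕ = 9416·293.0 = 2758888
Σ NₕSₕ = 23304365.9.
n_3 = 120·1631656.6/23304365.9 = 8.402... → 8.

8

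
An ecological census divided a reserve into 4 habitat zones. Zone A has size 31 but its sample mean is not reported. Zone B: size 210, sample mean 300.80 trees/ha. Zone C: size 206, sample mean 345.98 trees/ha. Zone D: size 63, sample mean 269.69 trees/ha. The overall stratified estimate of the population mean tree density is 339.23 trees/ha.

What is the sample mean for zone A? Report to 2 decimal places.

N = 31 + 210 + 206 + 63 = 510.
Overall total = μ·N = 339.23·510 = 173007.3.
Subtract the known strata: 210·300.80 + 206·345.98 + 63·269.69 = 151430.35.
Remaining total for zone A: 173007.3 − 151430.35 = 21576.95.
Divide by its size: 21576.95 / 31 = 696.0306... → 696.03.

696.03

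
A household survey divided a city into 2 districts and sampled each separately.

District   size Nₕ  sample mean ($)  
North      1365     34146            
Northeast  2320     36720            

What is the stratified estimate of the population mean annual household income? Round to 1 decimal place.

N = 3685; weights Wₕ = Nₕ/N = (0.3704, 0.6296).
x̄_st = Σ Wₕ·x̄ₕ = 0.3704·34146 + 0.6296·36720 ≈ 35766.537...
→ 35766.5.

35766.5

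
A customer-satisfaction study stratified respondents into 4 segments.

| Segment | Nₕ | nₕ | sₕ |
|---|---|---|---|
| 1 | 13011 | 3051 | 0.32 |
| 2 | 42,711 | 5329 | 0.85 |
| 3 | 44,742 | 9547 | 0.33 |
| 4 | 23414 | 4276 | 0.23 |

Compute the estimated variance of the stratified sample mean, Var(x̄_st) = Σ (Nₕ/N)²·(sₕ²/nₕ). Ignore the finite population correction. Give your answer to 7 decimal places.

N = 123878; Wₕ = Nₕ/N.
segment 1: (13011/123878)²·0.32²/3051 = 0.0000003702
segment 2: (42711/123878)²·0.85²/5329 = 0.0000161170
segment 3: (44742/123878)²·0.33²/9547 = 0.0000014880
segment 4: (23414/123878)²·0.23²/4276 = 0.0000004420
Sum = 0.0000184172 → 0.0000184.

0.0000184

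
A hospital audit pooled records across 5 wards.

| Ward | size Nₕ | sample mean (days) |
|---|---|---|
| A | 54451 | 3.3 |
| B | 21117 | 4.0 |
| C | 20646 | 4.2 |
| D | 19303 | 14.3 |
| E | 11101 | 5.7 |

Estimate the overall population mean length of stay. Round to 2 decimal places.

x̄_st = (Σ Nₕx̄ₕ) / (Σ Nₕ) = (54451·3.3 + 21117·4.0 + 20646·4.2 + 19303·14.3 + 11101·5.7) / 126618
= 690178.1 / 126618 = 5.4509... → 5.45.

5.45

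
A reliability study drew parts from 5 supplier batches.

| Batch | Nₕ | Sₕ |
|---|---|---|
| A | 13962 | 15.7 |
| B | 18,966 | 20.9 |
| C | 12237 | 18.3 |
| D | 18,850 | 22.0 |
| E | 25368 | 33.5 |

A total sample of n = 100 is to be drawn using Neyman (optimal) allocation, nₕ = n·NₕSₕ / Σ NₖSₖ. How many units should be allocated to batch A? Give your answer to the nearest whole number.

10

Σ NₕSₕ = 13962·15.7 + 18966·20.9 + 12237·18.3 + 18850·22.0 + 25368·33.5 = 2104057.9.
Share for A: 219203.4/2104057.9 = 0.10418.
n_A = 100 × 0.10418 = 10.418... → 10.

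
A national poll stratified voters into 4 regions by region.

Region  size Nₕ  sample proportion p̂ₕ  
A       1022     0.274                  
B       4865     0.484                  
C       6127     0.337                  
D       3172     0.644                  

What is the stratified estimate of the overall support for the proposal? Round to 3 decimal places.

0.444

N = 1022 + 4865 + 6127 + 3172 = 15186.
Overall proportion = Σ (Nₕ/N)·p̂ₕ.
Σ Nₕp̂ₕ = 280.028 + 2354.66 + 2064.799 + 2042.768 = 6742.255.
6742.255 / 15186 = 0.44398... → 0.444.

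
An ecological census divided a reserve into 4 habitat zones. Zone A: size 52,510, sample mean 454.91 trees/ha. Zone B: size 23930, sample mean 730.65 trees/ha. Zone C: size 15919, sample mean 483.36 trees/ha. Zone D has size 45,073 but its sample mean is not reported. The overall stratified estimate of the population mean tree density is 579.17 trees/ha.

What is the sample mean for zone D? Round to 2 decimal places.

Σ Nₕx̄ₕ = N·μ, so 45073·x̄_D = 137432·579.17 − (52510·454.91 + 23930·730.65 + 15919·483.36).
= 79596491.44 − 49066386.44 = 30530105.
x̄_D = 30530105 / 45073 = 677.3480... → 677.35.

677.35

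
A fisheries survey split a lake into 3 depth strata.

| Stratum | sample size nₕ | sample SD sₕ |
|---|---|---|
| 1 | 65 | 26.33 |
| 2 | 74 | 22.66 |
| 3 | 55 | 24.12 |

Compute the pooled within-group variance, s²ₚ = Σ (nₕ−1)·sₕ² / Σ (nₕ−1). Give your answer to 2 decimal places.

1: (65−1)·26.33² = 64·693.2689 = 44369.2096
2: (74−1)·22.66² = 73·513.4756 = 37483.7188
3: (55−1)·24.12² = 54·581.7744 = 31415.8176
Numerator = 113268.746; denominator = Σ(nₕ−1) = 191.
s²ₚ = 113268.746/191 = 593.0301... → 593.03.

593.03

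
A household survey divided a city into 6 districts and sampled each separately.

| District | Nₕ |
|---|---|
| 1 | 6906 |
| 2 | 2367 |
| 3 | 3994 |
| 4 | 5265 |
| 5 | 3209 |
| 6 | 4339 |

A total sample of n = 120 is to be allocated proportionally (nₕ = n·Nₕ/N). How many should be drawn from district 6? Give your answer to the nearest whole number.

Share of district 6 = 4339/26080 = 0.16637.
Allocate 120 × 0.16637 = 19.965... → 20.

20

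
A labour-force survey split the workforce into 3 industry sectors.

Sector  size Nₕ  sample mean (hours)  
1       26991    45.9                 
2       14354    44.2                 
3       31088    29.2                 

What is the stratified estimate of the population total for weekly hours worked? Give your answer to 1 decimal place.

2781103.3

Estimate total by summing Nₕ·x̄ₕ over strata.
26991·45.9 + 14354·44.2 + 31088·29.2 = 1238886.9 + 634446.8 + 907769.6 = 2781103.3.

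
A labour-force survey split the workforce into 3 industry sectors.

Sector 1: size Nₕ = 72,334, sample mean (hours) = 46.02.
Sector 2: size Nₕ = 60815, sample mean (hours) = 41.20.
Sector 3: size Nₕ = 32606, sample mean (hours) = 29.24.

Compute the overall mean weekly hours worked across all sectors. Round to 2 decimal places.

40.95

x̄_st = (Σ Nₕx̄ₕ) / (Σ Nₕ) = (72334·46.02 + 60815·41.20 + 32606·29.24) / 165755
= 6787788.12 / 165755 = 40.9507... → 40.95.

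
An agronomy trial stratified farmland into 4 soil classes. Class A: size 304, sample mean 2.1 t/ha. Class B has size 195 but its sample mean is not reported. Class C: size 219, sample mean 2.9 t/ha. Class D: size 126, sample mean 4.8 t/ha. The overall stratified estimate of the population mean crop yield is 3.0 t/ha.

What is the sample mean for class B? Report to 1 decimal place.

Σ Nₕx̄ₕ = N·μ, so 195·x̄_B = 844·3.0 − (304·2.1 + 219·2.9 + 126·4.8).
= 2532 − 1878.3 = 653.7.
x̄_B = 653.7 / 195 = 3.352... → 3.4.

3.4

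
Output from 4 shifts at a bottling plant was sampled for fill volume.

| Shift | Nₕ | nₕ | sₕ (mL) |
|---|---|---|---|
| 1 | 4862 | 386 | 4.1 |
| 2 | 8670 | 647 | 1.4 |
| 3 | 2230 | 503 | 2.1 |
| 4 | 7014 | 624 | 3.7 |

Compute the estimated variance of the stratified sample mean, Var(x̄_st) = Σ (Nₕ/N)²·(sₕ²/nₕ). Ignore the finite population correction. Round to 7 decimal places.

0.0045882

N = 22776. Term for each stratum: Wₕ²sₕ²/nₕ.
Var(x̄_st) = 0.0019845197 + 0.0004389702 + 0.0000840476 + 0.0020806330 = 0.0045881705 → 0.0045882.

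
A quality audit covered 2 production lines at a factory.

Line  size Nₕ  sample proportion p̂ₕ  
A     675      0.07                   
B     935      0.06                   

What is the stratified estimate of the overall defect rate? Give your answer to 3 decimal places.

Wₕ = Nₕ/N with N = 1610: 0.4193, 0.5807.
p̂_st = 0.4193·0.07 + 0.5807·0.06 ≈ 0.06419... → 0.064.

0.064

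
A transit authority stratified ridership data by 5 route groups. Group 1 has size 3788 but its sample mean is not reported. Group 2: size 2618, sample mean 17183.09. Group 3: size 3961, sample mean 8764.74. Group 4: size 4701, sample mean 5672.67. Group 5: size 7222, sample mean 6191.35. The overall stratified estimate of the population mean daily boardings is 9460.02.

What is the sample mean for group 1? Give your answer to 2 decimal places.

N = 3788 + 2618 + 3961 + 4701 + 7222 = 22290.
Overall total = μ·N = 9460.02·22290 = 210863845.8.
Subtract the known strata: 2618·17183.09 + 3961·8764.74 + 4701·5672.67 + 7222·6191.35 = 151083616.13.
Remaining total for group 1: 210863845.8 − 151083616.13 = 59780229.67.
Divide by its size: 59780229.67 / 3788 = 15781.4756... → 15781.48.

15781.48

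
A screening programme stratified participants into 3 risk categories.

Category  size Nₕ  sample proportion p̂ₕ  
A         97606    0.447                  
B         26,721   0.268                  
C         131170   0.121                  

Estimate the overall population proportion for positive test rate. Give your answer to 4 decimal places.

0.2609

Wₕ = Nₕ/N with N = 255497: 0.3820, 0.1046, 0.5134.
p̂_st = 0.3820·0.447 + 0.1046·0.268 + 0.5134·0.121 ≈ 0.260914... → 0.2609.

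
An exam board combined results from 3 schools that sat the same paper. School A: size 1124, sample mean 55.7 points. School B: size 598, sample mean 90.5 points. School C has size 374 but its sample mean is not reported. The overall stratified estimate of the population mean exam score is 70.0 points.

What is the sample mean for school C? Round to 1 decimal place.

N = 1124 + 598 + 374 = 2096.
Overall total = μ·N = 70.0·2096 = 146720.
Subtract the known strata: 1124·55.7 + 598·90.5 = 116725.8.
Remaining total for school C: 146720 − 116725.8 = 29994.2.
Divide by its size: 29994.2 / 374 = 80.198... → 80.2.

80.2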